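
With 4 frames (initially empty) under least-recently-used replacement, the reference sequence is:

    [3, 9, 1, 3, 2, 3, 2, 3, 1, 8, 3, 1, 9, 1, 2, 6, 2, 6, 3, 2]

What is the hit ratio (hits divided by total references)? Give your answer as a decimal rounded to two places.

0.55

3 -> miss, frames [3]
9 -> miss, frames [3, 9]
1 -> miss, frames [3, 9, 1]
3 -> hit
2 -> miss, frames [9, 1, 3, 2]
3 -> hit
2 -> hit
3 -> hit
1 -> hit
8 -> miss, evict 9, frames [2, 3, 1, 8]
3 -> hit
1 -> hit
9 -> miss, evict 2, frames [8, 3, 1, 9]
1 -> hit
2 -> miss, evict 8, frames [3, 9, 1, 2]
6 -> miss, evict 3, frames [9, 1, 2, 6]
2 -> hit
6 -> hit
3 -> miss, evict 9, frames [1, 2, 6, 3]
2 -> hit
Hits: 11 of 20 references → 11/20 = 0.5500.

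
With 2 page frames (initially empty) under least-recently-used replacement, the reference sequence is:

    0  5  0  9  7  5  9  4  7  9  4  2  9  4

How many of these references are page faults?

0 -> miss, frames [0]
5 -> miss, frames [0, 5]
0 -> hit
9 -> miss, evict 5, frames [0, 9]
7 -> miss, evict 0, frames [9, 7]
5 -> miss, evict 9, frames [7, 5]
9 -> miss, evict 7, frames [5, 9]
4 -> miss, evict 5, frames [9, 4]
7 -> miss, evict 9, frames [4, 7]
9 -> miss, evict 4, frames [7, 9]
4 -> miss, evict 7, frames [9, 4]
2 -> miss, evict 9, frames [4, 2]
9 -> miss, evict 4, frames [2, 9]
4 -> miss, evict 2, frames [9, 4]
Page faults: 13.

13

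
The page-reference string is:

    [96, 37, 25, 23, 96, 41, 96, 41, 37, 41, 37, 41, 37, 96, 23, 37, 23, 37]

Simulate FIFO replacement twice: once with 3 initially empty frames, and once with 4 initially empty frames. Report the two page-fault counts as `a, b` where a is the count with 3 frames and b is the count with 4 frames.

8, 7

3 frames: F F F F F F . . F . . . . . F . . . → 8 faults.
4 frames: F F F F . F F . F . . . . . . . . . → 7 faults.
7 < 8: adding a frame reduced faults, as is typical.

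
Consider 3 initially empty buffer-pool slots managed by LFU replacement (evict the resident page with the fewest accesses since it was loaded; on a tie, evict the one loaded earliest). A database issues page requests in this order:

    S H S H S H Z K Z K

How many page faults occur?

S -> miss, frames {S}
H -> miss, frames {S,H}
S -> hit
H -> hit
S -> hit
H -> hit
Z -> miss, frames {S,H,Z}
K -> miss, evict Z, frames {S,H,K}
Z -> miss, evict K, frames {S,H,Z}
K -> miss, evict Z, frames {S,H,K}
Page faults: 6.

6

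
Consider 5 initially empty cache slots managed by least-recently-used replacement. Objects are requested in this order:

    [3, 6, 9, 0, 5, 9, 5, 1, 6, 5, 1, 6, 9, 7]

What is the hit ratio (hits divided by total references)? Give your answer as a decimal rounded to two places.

3: fault, frames {3}
6: fault, frames {3,6}
9: fault, frames {3,6,9}
0: fault, frames {3,6,9,0}
5: fault, frames {3,6,9,0,5}
9: hit
5: hit
1: fault, evict 3, frames {6,0,9,5,1}
6: hit
5: hit
1: hit
6: hit
9: hit
7: fault, evict 0, frames {5,1,6,9,7}
Hits: 7 of 14 references → 7/14 = 0.5000.

0.50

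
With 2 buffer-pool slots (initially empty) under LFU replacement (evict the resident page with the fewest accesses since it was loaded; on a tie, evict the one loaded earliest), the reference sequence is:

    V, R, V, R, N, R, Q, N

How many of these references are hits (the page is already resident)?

3

V -> fault, frames {V}
R -> fault, frames {V,R}
V -> hit
R -> hit
N -> fault, evict V, frames {R,N}
R -> hit
Q -> fault, evict N, frames {R,Q}
N -> fault, evict Q, frames {R,N}
Hits: 3.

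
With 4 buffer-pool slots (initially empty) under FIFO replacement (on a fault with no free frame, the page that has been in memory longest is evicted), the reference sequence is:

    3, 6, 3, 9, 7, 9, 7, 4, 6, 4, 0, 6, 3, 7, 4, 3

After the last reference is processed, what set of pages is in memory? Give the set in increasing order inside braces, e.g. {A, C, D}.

3: fault, frames (3)
6: fault, frames (3 6)
3: hit
9: fault, frames (3 6 9)
7: fault, frames (3 6 9 7)
9: hit
7: hit
4: fault, evict 3, frames (6 9 7 4)
6: hit
4: hit
0: fault, evict 6, frames (9 7 4 0)
6: fault, evict 9, frames (7 4 0 6)
3: fault, evict 7, frames (4 0 6 3)
7: fault, evict 4, frames (0 6 3 7)
4: fault, evict 0, frames (6 3 7 4)
3: hit

{3, 4, 6, 7}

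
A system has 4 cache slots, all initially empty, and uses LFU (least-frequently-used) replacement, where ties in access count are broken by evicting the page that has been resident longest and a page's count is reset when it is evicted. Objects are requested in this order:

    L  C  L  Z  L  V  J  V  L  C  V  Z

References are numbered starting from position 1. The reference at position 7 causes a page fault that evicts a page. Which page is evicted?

C

pos 1: L → fault, frames [L]
pos 2: C → fault, frames [L, C]
pos 3: L → hit
pos 4: Z → fault, frames [L, C, Z]
pos 5: L → hit
pos 6: V → fault, frames [L, C, Z, V]
pos 7: J → fault, evict C, frames [L, Z, V, J]
At position 7, page C is evicted.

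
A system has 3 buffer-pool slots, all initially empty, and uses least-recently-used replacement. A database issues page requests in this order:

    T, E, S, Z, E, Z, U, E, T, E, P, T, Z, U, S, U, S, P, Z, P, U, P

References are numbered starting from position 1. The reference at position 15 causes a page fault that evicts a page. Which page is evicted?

pos 1: T: miss, frames (T)
pos 2: E: miss, frames (T E)
pos 3: S: miss, frames (T E S)
pos 4: Z: miss, evict T, frames (E S Z)
pos 5: E: hit
pos 6: Z: hit
pos 7: U: miss, evict S, frames (E Z U)
pos 8: E: hit
pos 9: T: miss, evict Z, frames (U E T)
pos 10: E: hit
pos 11: P: miss, evict U, frames (T E P)
pos 12: T: hit
pos 13: Z: miss, evict E, frames (P T Z)
pos 14: U: miss, evict P, frames (T Z U)
pos 15: S: miss, evict T, frames (Z U S)
At position 15, page T is evicted.

T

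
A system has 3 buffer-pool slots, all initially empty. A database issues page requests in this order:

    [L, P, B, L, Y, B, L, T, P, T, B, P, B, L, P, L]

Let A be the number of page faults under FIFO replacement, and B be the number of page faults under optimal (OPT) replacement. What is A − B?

2

Under FIFO: F F F . F . F F F . F . . F . . → 9 faults.
Under OPT: F F F . F . . F F . . . . F . . → 7 faults.
A − B = 9 − 7 = 2.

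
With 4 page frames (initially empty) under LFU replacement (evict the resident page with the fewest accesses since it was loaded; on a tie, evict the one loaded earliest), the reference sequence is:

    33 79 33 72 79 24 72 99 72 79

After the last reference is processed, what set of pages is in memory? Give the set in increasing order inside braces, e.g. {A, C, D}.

33 -> fault, frames (33)
79 -> fault, frames (33 79)
33 -> hit
72 -> fault, frames (33 79 72)
79 -> hit
24 -> fault, frames (33 79 72 24)
72 -> hit
99 -> fault, evict 24, frames (33 79 72 99)
72 -> hit
79 -> hit

{33, 72, 79, 99}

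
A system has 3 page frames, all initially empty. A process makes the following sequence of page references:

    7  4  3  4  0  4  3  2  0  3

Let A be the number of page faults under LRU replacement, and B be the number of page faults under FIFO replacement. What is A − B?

1

Under LRU: F F F . F . . F F . → 6 faults.
Under FIFO: F F F . F . . F . . → 5 faults.
A − B = 6 − 5 = 1.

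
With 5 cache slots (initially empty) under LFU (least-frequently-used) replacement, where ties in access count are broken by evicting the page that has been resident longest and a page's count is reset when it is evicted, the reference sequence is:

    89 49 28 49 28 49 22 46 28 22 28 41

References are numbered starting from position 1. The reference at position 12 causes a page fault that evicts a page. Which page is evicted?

89

pos 1: 89 -> miss, frames {89}
pos 2: 49 -> miss, frames {89,49}
pos 3: 28 -> miss, frames {89,49,28}
pos 4: 49 -> hit
pos 5: 28 -> hit
pos 6: 49 -> hit
pos 7: 22 -> miss, frames {89,49,28,22}
pos 8: 46 -> miss, frames {89,49,28,22,46}
pos 9: 28 -> hit
pos 10: 22 -> hit
pos 11: 28 -> hit
pos 12: 41 -> miss, evict 89, frames {49,28,22,46,41}
At position 12, page 89 is evicted.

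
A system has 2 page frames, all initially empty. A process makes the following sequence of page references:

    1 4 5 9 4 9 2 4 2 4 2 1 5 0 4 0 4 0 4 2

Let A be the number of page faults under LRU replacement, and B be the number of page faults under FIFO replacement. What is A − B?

Under LRU: F F F F F . F F . . . F F F F . . . . F → 12 faults.
Under FIFO: F F F F F . F . . . . F F F F . . . . F → 11 faults.
A − B = 12 − 11 = 1.

1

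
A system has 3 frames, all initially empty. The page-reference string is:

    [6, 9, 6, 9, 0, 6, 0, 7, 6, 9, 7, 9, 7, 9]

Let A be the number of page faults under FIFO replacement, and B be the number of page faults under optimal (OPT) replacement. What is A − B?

2

Under FIFO: F F . . F . . F F F . . . . → 6 faults.
Under OPT: F F . . F . . F . . . . . . → 4 faults.
A − B = 6 − 4 = 2.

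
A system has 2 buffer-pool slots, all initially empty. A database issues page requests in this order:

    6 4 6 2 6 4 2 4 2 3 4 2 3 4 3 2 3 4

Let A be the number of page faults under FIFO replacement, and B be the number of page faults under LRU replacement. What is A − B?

Under FIFO: F F . F F F F . . F F F F F . F F F → 14 faults.
Under LRU: F F . F . F F . . F F F F F . F . F → 12 faults.
A − B = 14 − 12 = 2.

2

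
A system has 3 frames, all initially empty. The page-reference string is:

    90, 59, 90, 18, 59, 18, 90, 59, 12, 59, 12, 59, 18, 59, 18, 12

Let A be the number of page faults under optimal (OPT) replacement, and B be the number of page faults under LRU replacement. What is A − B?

-1

Under OPT: F F . F . . . . F . . . . . . . → 4 faults.
Under LRU: F F . F . . . . F . . . F . . . → 5 faults.
A − B = 4 − 5 = -1.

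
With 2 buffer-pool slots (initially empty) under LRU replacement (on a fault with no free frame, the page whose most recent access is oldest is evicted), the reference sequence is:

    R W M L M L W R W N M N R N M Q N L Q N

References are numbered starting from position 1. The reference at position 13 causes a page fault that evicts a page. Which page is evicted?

pos 1: R -> miss, frames {R}
pos 2: W -> miss, frames {R,W}
pos 3: M -> miss, evict R, frames {W,M}
pos 4: L -> miss, evict W, frames {M,L}
pos 5: M -> hit
pos 6: L -> hit
pos 7: W -> miss, evict M, frames {L,W}
pos 8: R -> miss, evict L, frames {W,R}
pos 9: W -> hit
pos 10: N -> miss, evict R, frames {W,N}
pos 11: M -> miss, evict W, frames {N,M}
pos 12: N -> hit
pos 13: R -> miss, evict M, frames {N,R}
At position 13, page M is evicted.

M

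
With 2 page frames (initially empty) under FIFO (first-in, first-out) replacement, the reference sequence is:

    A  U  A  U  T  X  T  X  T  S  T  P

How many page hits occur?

5

A: fault, frames {A}
U: fault, frames {A,U}
A: hit
U: hit
T: fault, evict A, frames {U,T}
X: fault, evict U, frames {T,X}
T: hit
X: hit
T: hit
S: fault, evict T, frames {X,S}
T: fault, evict X, frames {S,T}
P: fault, evict S, frames {T,P}
Hits: 5.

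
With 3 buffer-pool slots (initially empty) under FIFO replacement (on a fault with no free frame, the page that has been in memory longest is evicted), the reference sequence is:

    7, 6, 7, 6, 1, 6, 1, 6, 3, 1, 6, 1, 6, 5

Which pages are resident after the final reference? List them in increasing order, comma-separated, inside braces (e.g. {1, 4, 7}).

{1, 3, 5}

7 -> fault, frames [7]
6 -> fault, frames [7, 6]
7 -> hit
6 -> hit
1 -> fault, frames [7, 6, 1]
6 -> hit
1 -> hit
6 -> hit
3 -> fault, evict 7, frames [6, 1, 3]
1 -> hit
6 -> hit
1 -> hit
6 -> hit
5 -> fault, evict 6, frames [1, 3, 5]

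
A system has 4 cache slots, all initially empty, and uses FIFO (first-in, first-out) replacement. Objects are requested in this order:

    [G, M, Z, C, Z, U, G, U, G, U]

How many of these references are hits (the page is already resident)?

4

G → miss, frames {G}
M → miss, frames {G,M}
Z → miss, frames {G,M,Z}
C → miss, frames {G,M,Z,C}
Z → hit
U → miss, evict G, frames {M,Z,C,U}
G → miss, evict M, frames {Z,C,U,G}
U → hit
G → hit
U → hit
Hits: 4.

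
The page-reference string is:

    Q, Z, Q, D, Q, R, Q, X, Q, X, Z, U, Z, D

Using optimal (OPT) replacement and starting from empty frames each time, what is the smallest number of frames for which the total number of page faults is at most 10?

2

f=1: 14 faults
f=2: 8 faults
f=3: 7 faults
f=4: 6 faults
f=5: 6 faults
f=6: 6 faults
Smallest f with faults ≤ 10 is 2.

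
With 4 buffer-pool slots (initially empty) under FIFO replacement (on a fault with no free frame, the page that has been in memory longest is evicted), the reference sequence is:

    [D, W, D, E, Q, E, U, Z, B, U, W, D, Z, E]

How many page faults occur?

10

D → fault, frames (D)
W → fault, frames (D W)
D → hit
E → fault, frames (D W E)
Q → fault, frames (D W E Q)
E → hit
U → fault, evict D, frames (W E Q U)
Z → fault, evict W, frames (E Q U Z)
B → fault, evict E, frames (Q U Z B)
U → hit
W → fault, evict Q, frames (U Z B W)
D → fault, evict U, frames (Z B W D)
Z → hit
E → fault, evict Z, frames (B W D E)
Page faults: 10.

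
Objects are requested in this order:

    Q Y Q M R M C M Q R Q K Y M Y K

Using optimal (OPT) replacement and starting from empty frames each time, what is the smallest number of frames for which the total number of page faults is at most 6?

5

f=1: 16 faults
f=2: 11 faults
f=3: 8 faults
f=4: 7 faults
f=5: 6 faults
f=6: 6 faults
Smallest f with faults ≤ 6 is 5.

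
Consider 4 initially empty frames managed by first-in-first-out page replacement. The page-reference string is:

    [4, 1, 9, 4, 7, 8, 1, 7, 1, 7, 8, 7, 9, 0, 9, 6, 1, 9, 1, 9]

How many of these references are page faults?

9

4 -> miss, frames [4]
1 -> miss, frames [4, 1]
9 -> miss, frames [4, 1, 9]
4 -> hit
7 -> miss, frames [4, 1, 9, 7]
8 -> miss, evict 4, frames [1, 9, 7, 8]
1 -> hit
7 -> hit
1 -> hit
7 -> hit
8 -> hit
7 -> hit
9 -> hit
0 -> miss, evict 1, frames [9, 7, 8, 0]
9 -> hit
6 -> miss, evict 9, frames [7, 8, 0, 6]
1 -> miss, evict 7, frames [8, 0, 6, 1]
9 -> miss, evict 8, frames [0, 6, 1, 9]
1 -> hit
9 -> hit
Page faults: 9.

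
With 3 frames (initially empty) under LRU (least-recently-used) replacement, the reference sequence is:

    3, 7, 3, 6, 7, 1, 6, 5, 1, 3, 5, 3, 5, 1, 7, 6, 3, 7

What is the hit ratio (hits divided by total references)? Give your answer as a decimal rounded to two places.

3 -> fault, frames {3}
7 -> fault, frames {3,7}
3 -> hit
6 -> fault, frames {7,3,6}
7 -> hit
1 -> fault, evict 3, frames {6,7,1}
6 -> hit
5 -> fault, evict 7, frames {1,6,5}
1 -> hit
3 -> fault, evict 6, frames {5,1,3}
5 -> hit
3 -> hit
5 -> hit
1 -> hit
7 -> fault, evict 3, frames {5,1,7}
6 -> fault, evict 5, frames {1,7,6}
3 -> fault, evict 1, frames {7,6,3}
7 -> hit
Hits: 9 of 18 references → 9/18 = 0.5000.

0.50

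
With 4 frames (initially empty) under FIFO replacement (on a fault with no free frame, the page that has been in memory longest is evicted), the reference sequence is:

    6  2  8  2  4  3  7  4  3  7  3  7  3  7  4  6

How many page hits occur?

6: miss, frames [6]
2: miss, frames [6, 2]
8: miss, frames [6, 2, 8]
2: hit
4: miss, frames [6, 2, 8, 4]
3: miss, evict 6, frames [2, 8, 4, 3]
7: miss, evict 2, frames [8, 4, 3, 7]
4: hit
3: hit
7: hit
3: hit
7: hit
3: hit
7: hit
4: hit
6: miss, evict 8, frames [4, 3, 7, 6]
Hits: 9.

9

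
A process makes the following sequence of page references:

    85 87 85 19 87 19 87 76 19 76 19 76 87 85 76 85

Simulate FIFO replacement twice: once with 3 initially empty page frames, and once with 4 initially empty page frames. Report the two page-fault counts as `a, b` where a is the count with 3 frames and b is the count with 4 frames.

5, 4

3 frames: F F . F . . . F . . . . . F . . → 5 faults.
4 frames: F F . F . . . F . . . . . . . . → 4 faults.
4 < 5: adding a frame reduced faults, as is typical.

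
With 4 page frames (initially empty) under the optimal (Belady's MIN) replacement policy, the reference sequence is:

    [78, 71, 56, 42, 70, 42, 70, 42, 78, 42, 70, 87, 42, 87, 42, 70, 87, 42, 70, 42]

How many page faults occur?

6

78 -> miss, frames {78}
71 -> miss, frames {78,71}
56 -> miss, frames {78,71,56}
42 -> miss, frames {78,71,56,42}
70 -> miss, evict 56, frames {78,71,42,70}
42 -> hit
70 -> hit
42 -> hit
78 -> hit
42 -> hit
70 -> hit
87 -> miss, evict 71, frames {78,42,70,87}
42 -> hit
87 -> hit
42 -> hit
70 -> hit
87 -> hit
42 -> hit
70 -> hit
42 -> hit
Page faults: 6.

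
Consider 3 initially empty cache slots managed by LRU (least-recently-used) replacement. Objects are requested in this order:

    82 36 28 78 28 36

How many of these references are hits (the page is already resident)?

2

82: miss, frames {82}
36: miss, frames {82,36}
28: miss, frames {82,36,28}
78: miss, evict 82, frames {36,28,78}
28: hit
36: hit
Hits: 2.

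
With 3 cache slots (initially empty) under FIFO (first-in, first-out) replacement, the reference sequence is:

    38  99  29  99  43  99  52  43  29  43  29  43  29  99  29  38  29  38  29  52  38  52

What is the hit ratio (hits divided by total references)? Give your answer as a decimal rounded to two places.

38 -> miss, frames [38]
99 -> miss, frames [38, 99]
29 -> miss, frames [38, 99, 29]
99 -> hit
43 -> miss, evict 38, frames [99, 29, 43]
99 -> hit
52 -> miss, evict 99, frames [29, 43, 52]
43 -> hit
29 -> hit
43 -> hit
29 -> hit
43 -> hit
29 -> hit
99 -> miss, evict 29, frames [43, 52, 99]
29 -> miss, evict 43, frames [52, 99, 29]
38 -> miss, evict 52, frames [99, 29, 38]
29 -> hit
38 -> hit
29 -> hit
52 -> miss, evict 99, frames [29, 38, 52]
38 -> hit
52 -> hit
Hits: 13 of 22 references → 13/22 = 0.5909.

0.59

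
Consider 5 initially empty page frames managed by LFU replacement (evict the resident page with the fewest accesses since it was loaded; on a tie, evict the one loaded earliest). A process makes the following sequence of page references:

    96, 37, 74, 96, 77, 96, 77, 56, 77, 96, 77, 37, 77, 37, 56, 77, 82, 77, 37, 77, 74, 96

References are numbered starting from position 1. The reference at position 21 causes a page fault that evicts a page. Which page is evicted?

82

pos 1: 96: fault, frames (96)
pos 2: 37: fault, frames (96 37)
pos 3: 74: fault, frames (96 37 74)
pos 4: 96: hit
pos 5: 77: fault, frames (96 37 74 77)
pos 6: 96: hit
pos 7: 77: hit
pos 8: 56: fault, frames (96 37 74 77 56)
pos 9: 77: hit
pos 10: 96: hit
pos 11: 77: hit
pos 12: 37: hit
pos 13: 77: hit
pos 14: 37: hit
pos 15: 56: hit
pos 16: 77: hit
pos 17: 82: fault, evict 74, frames (96 37 77 56 82)
pos 18: 77: hit
pos 19: 37: hit
pos 20: 77: hit
pos 21: 74: fault, evict 82, frames (96 37 77 56 74)
At position 21, page 82 is evicted.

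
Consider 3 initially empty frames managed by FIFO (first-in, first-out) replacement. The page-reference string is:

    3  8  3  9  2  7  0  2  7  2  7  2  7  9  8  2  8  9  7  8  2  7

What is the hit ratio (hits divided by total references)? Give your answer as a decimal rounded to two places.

0.55

3 → fault, frames [3]
8 → fault, frames [3, 8]
3 → hit
9 → fault, frames [3, 8, 9]
2 → fault, evict 3, frames [8, 9, 2]
7 → fault, evict 8, frames [9, 2, 7]
0 → fault, evict 9, frames [2, 7, 0]
2 → hit
7 → hit
2 → hit
7 → hit
2 → hit
7 → hit
9 → fault, evict 2, frames [7, 0, 9]
8 → fault, evict 7, frames [0, 9, 8]
2 → fault, evict 0, frames [9, 8, 2]
8 → hit
9 → hit
7 → fault, evict 9, frames [8, 2, 7]
8 → hit
2 → hit
7 → hit
Hits: 12 of 22 references → 12/22 = 0.5455.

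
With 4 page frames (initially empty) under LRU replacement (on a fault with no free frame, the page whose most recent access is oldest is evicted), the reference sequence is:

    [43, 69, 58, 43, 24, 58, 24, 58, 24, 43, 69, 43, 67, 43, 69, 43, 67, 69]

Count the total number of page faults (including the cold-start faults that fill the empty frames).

43 → fault, frames {43}
69 → fault, frames {43,69}
58 → fault, frames {43,69,58}
43 → hit
24 → fault, frames {69,58,43,24}
58 → hit
24 → hit
58 → hit
24 → hit
43 → hit
69 → hit
43 → hit
67 → fault, evict 58, frames {24,69,43,67}
43 → hit
69 → hit
43 → hit
67 → hit
69 → hit
Page faults: 5.

5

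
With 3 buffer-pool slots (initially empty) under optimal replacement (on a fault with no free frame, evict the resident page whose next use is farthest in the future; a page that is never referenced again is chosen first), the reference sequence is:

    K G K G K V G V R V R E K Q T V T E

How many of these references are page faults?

7

K -> fault, frames [K]
G -> fault, frames [K, G]
K -> hit
G -> hit
K -> hit
V -> fault, frames [K, G, V]
G -> hit
V -> hit
R -> fault, evict G, frames [K, V, R]
V -> hit
R -> hit
E -> fault, evict R, frames [K, V, E]
K -> hit
Q -> fault, evict K, frames [V, E, Q]
T -> fault, evict Q, frames [V, E, T]
V -> hit
T -> hit
E -> hit
Page faults: 7.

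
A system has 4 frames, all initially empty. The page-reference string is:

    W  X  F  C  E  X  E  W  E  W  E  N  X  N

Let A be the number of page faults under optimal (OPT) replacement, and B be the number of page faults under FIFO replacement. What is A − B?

-2

Under OPT: F F F F F . . . . . . F . . → 6 faults.
Under FIFO: F F F F F . . F . . . F F . → 8 faults.
A − B = 6 − 8 = -2.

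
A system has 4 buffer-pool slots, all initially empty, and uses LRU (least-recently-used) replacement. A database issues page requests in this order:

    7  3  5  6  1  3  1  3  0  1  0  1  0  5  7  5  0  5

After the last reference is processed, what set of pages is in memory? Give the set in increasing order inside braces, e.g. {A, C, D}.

7: miss, frames [7]
3: miss, frames [7, 3]
5: miss, frames [7, 3, 5]
6: miss, frames [7, 3, 5, 6]
1: miss, evict 7, frames [3, 5, 6, 1]
3: hit
1: hit
3: hit
0: miss, evict 5, frames [6, 1, 3, 0]
1: hit
0: hit
1: hit
0: hit
5: miss, evict 6, frames [3, 1, 0, 5]
7: miss, evict 3, frames [1, 0, 5, 7]
5: hit
0: hit
5: hit

{0, 1, 5, 7}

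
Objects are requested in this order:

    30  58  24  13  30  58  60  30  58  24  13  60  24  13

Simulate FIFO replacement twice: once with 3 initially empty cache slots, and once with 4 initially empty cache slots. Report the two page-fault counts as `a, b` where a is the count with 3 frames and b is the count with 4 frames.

9, 10

3 frames: F F F F F F F . . F F . . . → 9 faults.
4 frames: F F F F . . F F F F F F . . → 10 faults.
10 > 9: adding a frame increased faults — Belady's anomaly.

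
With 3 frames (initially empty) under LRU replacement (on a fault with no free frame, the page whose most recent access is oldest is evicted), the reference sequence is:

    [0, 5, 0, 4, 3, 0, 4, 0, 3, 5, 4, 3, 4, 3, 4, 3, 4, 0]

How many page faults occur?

7

0 → fault, frames {0}
5 → fault, frames {0,5}
0 → hit
4 → fault, frames {5,0,4}
3 → fault, evict 5, frames {0,4,3}
0 → hit
4 → hit
0 → hit
3 → hit
5 → fault, evict 4, frames {0,3,5}
4 → fault, evict 0, frames {3,5,4}
3 → hit
4 → hit
3 → hit
4 → hit
3 → hit
4 → hit
0 → fault, evict 5, frames {3,4,0}
Page faults: 7.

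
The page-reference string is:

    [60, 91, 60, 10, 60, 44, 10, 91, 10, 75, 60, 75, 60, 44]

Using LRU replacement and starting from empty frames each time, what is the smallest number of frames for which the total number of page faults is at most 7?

4

f=1: 14 faults
f=2: 9 faults
f=3: 8 faults
f=4: 7 faults
f=5: 5 faults
Smallest f with faults ≤ 7 is 4.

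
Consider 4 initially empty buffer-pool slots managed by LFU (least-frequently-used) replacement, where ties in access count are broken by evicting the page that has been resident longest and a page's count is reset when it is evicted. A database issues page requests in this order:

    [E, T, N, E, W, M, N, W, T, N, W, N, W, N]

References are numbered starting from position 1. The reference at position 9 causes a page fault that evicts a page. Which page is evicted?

pos 1: E: miss, frames [E]
pos 2: T: miss, frames [E, T]
pos 3: N: miss, frames [E, T, N]
pos 4: E: hit
pos 5: W: miss, frames [E, T, N, W]
pos 6: M: miss, evict T, frames [E, N, W, M]
pos 7: N: hit
pos 8: W: hit
pos 9: T: miss, evict M, frames [E, N, W, T]
At position 9, page M is evicted.

M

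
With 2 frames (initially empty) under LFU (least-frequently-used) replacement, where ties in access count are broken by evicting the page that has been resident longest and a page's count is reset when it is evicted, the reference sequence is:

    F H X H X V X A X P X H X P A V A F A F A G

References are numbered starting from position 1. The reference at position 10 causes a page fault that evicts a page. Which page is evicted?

A

pos 1: F -> miss, frames [F]
pos 2: H -> miss, frames [F, H]
pos 3: X -> miss, evict F, frames [H, X]
pos 4: H -> hit
pos 5: X -> hit
pos 6: V -> miss, evict H, frames [X, V]
pos 7: X -> hit
pos 8: A -> miss, evict V, frames [X, A]
pos 9: X -> hit
pos 10: P -> miss, evict A, frames [X, P]
At position 10, page A is evicted.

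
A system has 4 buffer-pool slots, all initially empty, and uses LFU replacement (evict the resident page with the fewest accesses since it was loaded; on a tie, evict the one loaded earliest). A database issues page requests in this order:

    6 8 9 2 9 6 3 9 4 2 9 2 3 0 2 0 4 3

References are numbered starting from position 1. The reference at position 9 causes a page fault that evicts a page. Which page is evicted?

pos 1: 6 -> fault, frames {6}
pos 2: 8 -> fault, frames {6,8}
pos 3: 9 -> fault, frames {6,8,9}
pos 4: 2 -> fault, frames {6,8,9,2}
pos 5: 9 -> hit
pos 6: 6 -> hit
pos 7: 3 -> fault, evict 8, frames {6,9,2,3}
pos 8: 9 -> hit
pos 9: 4 -> fault, evict 2, frames {6,9,3,4}
At position 9, page 2 is evicted.

2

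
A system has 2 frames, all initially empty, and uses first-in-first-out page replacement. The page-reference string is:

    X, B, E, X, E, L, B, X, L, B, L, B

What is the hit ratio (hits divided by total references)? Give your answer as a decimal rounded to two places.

X -> miss, frames [X]
B -> miss, frames [X, B]
E -> miss, evict X, frames [B, E]
X -> miss, evict B, frames [E, X]
E -> hit
L -> miss, evict E, frames [X, L]
B -> miss, evict X, frames [L, B]
X -> miss, evict L, frames [B, X]
L -> miss, evict B, frames [X, L]
B -> miss, evict X, frames [L, B]
L -> hit
B -> hit
Hits: 3 of 12 references → 3/12 = 0.2500.

0.25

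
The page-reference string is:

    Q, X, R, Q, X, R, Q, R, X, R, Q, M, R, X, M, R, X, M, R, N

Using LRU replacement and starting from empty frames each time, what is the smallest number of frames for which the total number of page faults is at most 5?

4

f=1: 20 faults
f=2: 18 faults
f=3: 6 faults
f=4: 5 faults
f=5: 5 faults
Smallest f with faults ≤ 5 is 4.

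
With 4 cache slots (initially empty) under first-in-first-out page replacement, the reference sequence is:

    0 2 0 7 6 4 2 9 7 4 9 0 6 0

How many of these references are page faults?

7

0: fault, frames {0}
2: fault, frames {0,2}
0: hit
7: fault, frames {0,2,7}
6: fault, frames {0,2,7,6}
4: fault, evict 0, frames {2,7,6,4}
2: hit
9: fault, evict 2, frames {7,6,4,9}
7: hit
4: hit
9: hit
0: fault, evict 7, frames {6,4,9,0}
6: hit
0: hit
Page faults: 7.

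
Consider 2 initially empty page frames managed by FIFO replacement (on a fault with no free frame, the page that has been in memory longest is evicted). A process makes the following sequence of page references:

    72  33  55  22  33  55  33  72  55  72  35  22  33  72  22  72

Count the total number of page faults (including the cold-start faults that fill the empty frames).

72: miss, frames [72]
33: miss, frames [72, 33]
55: miss, evict 72, frames [33, 55]
22: miss, evict 33, frames [55, 22]
33: miss, evict 55, frames [22, 33]
55: miss, evict 22, frames [33, 55]
33: hit
72: miss, evict 33, frames [55, 72]
55: hit
72: hit
35: miss, evict 55, frames [72, 35]
22: miss, evict 72, frames [35, 22]
33: miss, evict 35, frames [22, 33]
72: miss, evict 22, frames [33, 72]
22: miss, evict 33, frames [72, 22]
72: hit
Page faults: 12.

12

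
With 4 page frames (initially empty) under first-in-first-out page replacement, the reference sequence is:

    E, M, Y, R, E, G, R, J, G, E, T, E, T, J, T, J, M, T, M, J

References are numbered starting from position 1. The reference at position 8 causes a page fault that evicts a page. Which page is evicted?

M

pos 1: E → fault, frames (E)
pos 2: M → fault, frames (E M)
pos 3: Y → fault, frames (E M Y)
pos 4: R → fault, frames (E M Y R)
pos 5: E → hit
pos 6: G → fault, evict E, frames (M Y R G)
pos 7: R → hit
pos 8: J → fault, evict M, frames (Y R G J)
At position 8, page M is evicted.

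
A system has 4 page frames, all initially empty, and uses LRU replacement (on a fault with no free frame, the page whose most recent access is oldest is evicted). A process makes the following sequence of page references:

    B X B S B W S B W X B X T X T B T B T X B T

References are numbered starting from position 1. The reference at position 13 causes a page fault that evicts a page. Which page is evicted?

S

pos 1: B: fault, frames {B}
pos 2: X: fault, frames {B,X}
pos 3: B: hit
pos 4: S: fault, frames {X,B,S}
pos 5: B: hit
pos 6: W: fault, frames {X,S,B,W}
pos 7: S: hit
pos 8: B: hit
pos 9: W: hit
pos 10: X: hit
pos 11: B: hit
pos 12: X: hit
pos 13: T: fault, evict S, frames {W,B,X,T}
At position 13, page S is evicted.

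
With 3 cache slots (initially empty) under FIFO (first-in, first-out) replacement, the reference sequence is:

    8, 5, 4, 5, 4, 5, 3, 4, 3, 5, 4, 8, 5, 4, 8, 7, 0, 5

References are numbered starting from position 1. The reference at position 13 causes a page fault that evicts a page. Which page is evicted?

4

pos 1: 8: fault, frames {8}
pos 2: 5: fault, frames {8,5}
pos 3: 4: fault, frames {8,5,4}
pos 4: 5: hit
pos 5: 4: hit
pos 6: 5: hit
pos 7: 3: fault, evict 8, frames {5,4,3}
pos 8: 4: hit
pos 9: 3: hit
pos 10: 5: hit
pos 11: 4: hit
pos 12: 8: fault, evict 5, frames {4,3,8}
pos 13: 5: fault, evict 4, frames {3,8,5}
At position 13, page 4 is evicted.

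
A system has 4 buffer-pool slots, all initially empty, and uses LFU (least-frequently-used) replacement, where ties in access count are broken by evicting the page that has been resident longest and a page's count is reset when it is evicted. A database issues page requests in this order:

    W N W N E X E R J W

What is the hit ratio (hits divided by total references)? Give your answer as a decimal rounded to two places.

W: fault, frames {W}
N: fault, frames {W,N}
W: hit
N: hit
E: fault, frames {W,N,E}
X: fault, frames {W,N,E,X}
E: hit
R: fault, evict X, frames {W,N,E,R}
J: fault, evict R, frames {W,N,E,J}
W: hit
Hits: 4 of 10 references → 4/10 = 0.4000.

0.40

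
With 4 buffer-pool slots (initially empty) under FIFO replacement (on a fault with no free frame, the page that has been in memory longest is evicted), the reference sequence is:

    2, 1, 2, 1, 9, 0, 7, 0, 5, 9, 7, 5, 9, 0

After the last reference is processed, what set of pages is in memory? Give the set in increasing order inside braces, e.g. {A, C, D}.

{0, 5, 7, 9}

2: fault, frames [2]
1: fault, frames [2, 1]
2: hit
1: hit
9: fault, frames [2, 1, 9]
0: fault, frames [2, 1, 9, 0]
7: fault, evict 2, frames [1, 9, 0, 7]
0: hit
5: fault, evict 1, frames [9, 0, 7, 5]
9: hit
7: hit
5: hit
9: hit
0: hit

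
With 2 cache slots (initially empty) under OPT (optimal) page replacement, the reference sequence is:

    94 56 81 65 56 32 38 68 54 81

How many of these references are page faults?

94 -> fault, frames [94]
56 -> fault, frames [94, 56]
81 -> fault, evict 94, frames [56, 81]
65 -> fault, evict 81, frames [56, 65]
56 -> hit
32 -> fault, evict 65, frames [56, 32]
38 -> fault, evict 32, frames [56, 38]
68 -> fault, evict 38, frames [56, 68]
54 -> fault, evict 68, frames [56, 54]
81 -> fault, evict 54, frames [56, 81]
Page faults: 9.

9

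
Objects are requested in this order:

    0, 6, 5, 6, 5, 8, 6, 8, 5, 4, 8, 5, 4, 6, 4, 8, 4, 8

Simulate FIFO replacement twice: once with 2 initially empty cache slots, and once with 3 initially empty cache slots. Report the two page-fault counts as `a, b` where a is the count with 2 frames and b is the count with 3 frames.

2 frames: F F F . . F F . F F F F F F . F F . → 13 faults.
3 frames: F F F . . F . . . F . . . F . . . . → 6 faults.
6 < 13: adding a frame reduced faults, as is typical.

13, 6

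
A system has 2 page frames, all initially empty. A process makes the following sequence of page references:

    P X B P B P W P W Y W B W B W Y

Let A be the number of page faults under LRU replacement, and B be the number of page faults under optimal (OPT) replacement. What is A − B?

1

Under LRU: F F F F . . F . . F . F . . . F → 8 faults.
Under OPT: F F F . . . F . . F . F . . . F → 7 faults.
A − B = 8 − 7 = 1.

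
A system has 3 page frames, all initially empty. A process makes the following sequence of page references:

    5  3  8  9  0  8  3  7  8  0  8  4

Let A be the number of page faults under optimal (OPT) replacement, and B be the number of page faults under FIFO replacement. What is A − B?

-3

Under OPT: F F F F F . . F . . . F → 7 faults.
Under FIFO: F F F F F . F F F F . F → 10 faults.
A − B = 7 − 10 = -3.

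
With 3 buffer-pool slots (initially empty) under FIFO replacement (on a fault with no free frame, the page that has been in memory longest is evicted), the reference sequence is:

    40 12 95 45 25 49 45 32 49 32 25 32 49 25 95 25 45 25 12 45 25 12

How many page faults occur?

11

40 → fault, frames (40)
12 → fault, frames (40 12)
95 → fault, frames (40 12 95)
45 → fault, evict 40, frames (12 95 45)
25 → fault, evict 12, frames (95 45 25)
49 → fault, evict 95, frames (45 25 49)
45 → hit
32 → fault, evict 45, frames (25 49 32)
49 → hit
32 → hit
25 → hit
32 → hit
49 → hit
25 → hit
95 → fault, evict 25, frames (49 32 95)
25 → fault, evict 49, frames (32 95 25)
45 → fault, evict 32, frames (95 25 45)
25 → hit
12 → fault, evict 95, frames (25 45 12)
45 → hit
25 → hit
12 → hit
Page faults: 11.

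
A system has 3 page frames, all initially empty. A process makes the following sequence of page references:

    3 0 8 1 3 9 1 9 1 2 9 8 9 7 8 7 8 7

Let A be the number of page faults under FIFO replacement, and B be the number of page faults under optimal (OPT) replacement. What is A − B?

Under FIFO: F F F F F F . . . F . F . F . . . . → 9 faults.
Under OPT: F F F F . F . . . F . . . F . . . . → 7 faults.
A − B = 9 − 7 = 2.

2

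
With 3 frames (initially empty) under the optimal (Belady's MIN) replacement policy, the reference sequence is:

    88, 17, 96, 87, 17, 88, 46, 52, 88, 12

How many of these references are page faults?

88: miss, frames {88}
17: miss, frames {88,17}
96: miss, frames {88,17,96}
87: miss, evict 96, frames {88,17,87}
17: hit
88: hit
46: miss, evict 87, frames {88,17,46}
52: miss, evict 46, frames {88,17,52}
88: hit
12: miss, evict 52, frames {88,17,12}
Page faults: 7.

7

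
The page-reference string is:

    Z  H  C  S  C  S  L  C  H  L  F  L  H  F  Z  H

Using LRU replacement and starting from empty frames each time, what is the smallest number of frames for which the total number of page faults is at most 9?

3

f=1: 16 faults
f=2: 13 faults
f=3: 8 faults
f=4: 7 faults
f=5: 7 faults
f=6: 6 faults
Smallest f with faults ≤ 9 is 3.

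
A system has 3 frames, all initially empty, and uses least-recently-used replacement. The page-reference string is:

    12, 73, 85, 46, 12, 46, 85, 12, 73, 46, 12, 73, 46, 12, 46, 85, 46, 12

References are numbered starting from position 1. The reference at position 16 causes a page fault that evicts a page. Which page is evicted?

73

pos 1: 12 → miss, frames (12)
pos 2: 73 → miss, frames (12 73)
pos 3: 85 → miss, frames (12 73 85)
pos 4: 46 → miss, evict 12, frames (73 85 46)
pos 5: 12 → miss, evict 73, frames (85 46 12)
pos 6: 46 → hit
pos 7: 85 → hit
pos 8: 12 → hit
pos 9: 73 → miss, evict 46, frames (85 12 73)
pos 10: 46 → miss, evict 85, frames (12 73 46)
pos 11: 12 → hit
pos 12: 73 → hit
pos 13: 46 → hit
pos 14: 12 → hit
pos 15: 46 → hit
pos 16: 85 → miss, evict 73, frames (12 46 85)
At position 16, page 73 is evicted.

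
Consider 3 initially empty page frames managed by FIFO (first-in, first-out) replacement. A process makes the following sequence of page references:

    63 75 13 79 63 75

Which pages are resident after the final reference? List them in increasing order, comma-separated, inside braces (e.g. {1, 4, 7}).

{63, 75, 79}

63: fault, frames {63}
75: fault, frames {63,75}
13: fault, frames {63,75,13}
79: fault, evict 63, frames {75,13,79}
63: fault, evict 75, frames {13,79,63}
75: fault, evict 13, frames {79,63,75}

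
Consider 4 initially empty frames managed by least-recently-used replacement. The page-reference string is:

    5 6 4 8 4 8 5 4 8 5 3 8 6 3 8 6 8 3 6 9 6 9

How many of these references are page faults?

7

5: miss, frames [5]
6: miss, frames [5, 6]
4: miss, frames [5, 6, 4]
8: miss, frames [5, 6, 4, 8]
4: hit
8: hit
5: hit
4: hit
8: hit
5: hit
3: miss, evict 6, frames [4, 8, 5, 3]
8: hit
6: miss, evict 4, frames [5, 3, 8, 6]
3: hit
8: hit
6: hit
8: hit
3: hit
6: hit
9: miss, evict 5, frames [8, 3, 6, 9]
6: hit
9: hit
Page faults: 7.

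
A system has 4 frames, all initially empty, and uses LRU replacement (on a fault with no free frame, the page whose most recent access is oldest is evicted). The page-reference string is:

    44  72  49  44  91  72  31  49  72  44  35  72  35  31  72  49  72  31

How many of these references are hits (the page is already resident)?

8

44 -> fault, frames {44}
72 -> fault, frames {44,72}
49 -> fault, frames {44,72,49}
44 -> hit
91 -> fault, frames {72,49,44,91}
72 -> hit
31 -> fault, evict 49, frames {44,91,72,31}
49 -> fault, evict 44, frames {91,72,31,49}
72 -> hit
44 -> fault, evict 91, frames {31,49,72,44}
35 -> fault, evict 31, frames {49,72,44,35}
72 -> hit
35 -> hit
31 -> fault, evict 49, frames {44,72,35,31}
72 -> hit
49 -> fault, evict 44, frames {35,31,72,49}
72 -> hit
31 -> hit
Hits: 8.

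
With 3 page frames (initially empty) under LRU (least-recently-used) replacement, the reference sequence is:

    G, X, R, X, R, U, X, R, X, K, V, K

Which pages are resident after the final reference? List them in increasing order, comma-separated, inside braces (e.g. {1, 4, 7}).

{K, V, X}

G: fault, frames (G)
X: fault, frames (G X)
R: fault, frames (G X R)
X: hit
R: hit
U: fault, evict G, frames (X R U)
X: hit
R: hit
X: hit
K: fault, evict U, frames (R X K)
V: fault, evict R, frames (X K V)
K: hit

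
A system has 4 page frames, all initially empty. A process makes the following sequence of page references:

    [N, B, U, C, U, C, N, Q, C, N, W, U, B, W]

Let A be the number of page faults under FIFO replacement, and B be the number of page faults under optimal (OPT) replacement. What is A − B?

2

Under FIFO: F F F F . . . F . F F F F . → 9 faults.
Under OPT: F F F F . . . F . . F . F . → 7 faults.
A − B = 9 − 7 = 2.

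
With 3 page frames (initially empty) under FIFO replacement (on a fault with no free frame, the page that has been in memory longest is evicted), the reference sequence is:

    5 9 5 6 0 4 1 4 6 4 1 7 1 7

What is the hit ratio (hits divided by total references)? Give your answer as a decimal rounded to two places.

0.43

5 → fault, frames [5]
9 → fault, frames [5, 9]
5 → hit
6 → fault, frames [5, 9, 6]
0 → fault, evict 5, frames [9, 6, 0]
4 → fault, evict 9, frames [6, 0, 4]
1 → fault, evict 6, frames [0, 4, 1]
4 → hit
6 → fault, evict 0, frames [4, 1, 6]
4 → hit
1 → hit
7 → fault, evict 4, frames [1, 6, 7]
1 → hit
7 → hit
Hits: 6 of 14 references → 6/14 = 0.4286.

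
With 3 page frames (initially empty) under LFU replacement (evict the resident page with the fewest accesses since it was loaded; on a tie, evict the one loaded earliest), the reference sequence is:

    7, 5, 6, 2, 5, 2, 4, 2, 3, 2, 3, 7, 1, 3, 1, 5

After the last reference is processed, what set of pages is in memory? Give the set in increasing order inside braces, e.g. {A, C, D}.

{2, 3, 5}

7: fault, frames (7)
5: fault, frames (7 5)
6: fault, frames (7 5 6)
2: fault, evict 7, frames (5 6 2)
5: hit
2: hit
4: fault, evict 6, frames (5 2 4)
2: hit
3: fault, evict 4, frames (5 2 3)
2: hit
3: hit
7: fault, evict 5, frames (2 3 7)
1: fault, evict 7, frames (2 3 1)
3: hit
1: hit
5: fault, evict 1, frames (2 3 5)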